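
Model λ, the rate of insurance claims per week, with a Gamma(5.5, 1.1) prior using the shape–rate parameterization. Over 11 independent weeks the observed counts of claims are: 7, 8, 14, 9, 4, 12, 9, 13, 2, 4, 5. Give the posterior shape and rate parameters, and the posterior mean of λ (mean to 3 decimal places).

Posterior: Gamma(shape=92.5, rate=12.1); mean ≈ 7.645

The Poisson likelihood adds the total count to the shape and the number of exposure periods to the rate. Here ∑xᵢ = 87 and n = 11, so shape 5.5→92.5 and rate 1.1→12.1.
Posterior mean = shape/rate = 92.5/12.1 = 7.645.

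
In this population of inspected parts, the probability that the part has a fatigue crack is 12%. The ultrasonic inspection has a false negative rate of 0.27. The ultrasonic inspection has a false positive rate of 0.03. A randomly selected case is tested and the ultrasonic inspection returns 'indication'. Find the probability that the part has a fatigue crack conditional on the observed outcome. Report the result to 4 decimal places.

P(H | E) ≈ 0.7684

Let H be the event that the part has a fatigue crack. P(H) = 0.12, so P(¬H) = 0.88. With E the 'indication' result, P(E|H) = 0.73 and P(E|¬H) = 0.03.
P(E) = 0.73·0.12 + 0.03·0.88 = 0.087600 + 0.026400 = 0.11400.
By Bayes' theorem, P(H|E) = 0.087600 / 0.11400 = 0.7684.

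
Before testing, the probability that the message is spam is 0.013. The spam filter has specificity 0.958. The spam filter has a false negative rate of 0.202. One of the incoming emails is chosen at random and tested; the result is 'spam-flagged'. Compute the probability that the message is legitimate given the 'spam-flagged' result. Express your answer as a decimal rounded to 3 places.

Let H be the event that the message is spam. P(H) = 0.013, so P(¬H) = 0.987. With E the 'spam-flagged' result, P(E|H) = 0.798 and P(E|¬H) = 0.042.
P(E) = 0.798·0.013 + 0.042·0.987 = 0.010374 + 0.041454 = 0.051828.
By Bayes' theorem, P(H|E) = 0.010374 / 0.051828 = 0.200. Hence P(¬H|E) = 1 − 0.200 = 0.800.

P(¬H | E) ≈ 0.800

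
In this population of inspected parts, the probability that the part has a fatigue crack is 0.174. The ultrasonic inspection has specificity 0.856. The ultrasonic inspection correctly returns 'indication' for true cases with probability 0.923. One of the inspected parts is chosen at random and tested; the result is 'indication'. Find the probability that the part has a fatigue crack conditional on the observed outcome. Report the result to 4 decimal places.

P(H | E) ≈ 0.5745

Write H for 'the part has a fatigue crack'. Prior odds H:¬H = 0.174/0.826 = 0.21065. For the 'indication' outcome, the likelihood ratio is 0.923/0.144 = 6.4097.
Posterior odds = 0.21065 × 6.4097 = 1.3502, so P(H|E) = 1.3502/(1+1.3502) = 0.5745.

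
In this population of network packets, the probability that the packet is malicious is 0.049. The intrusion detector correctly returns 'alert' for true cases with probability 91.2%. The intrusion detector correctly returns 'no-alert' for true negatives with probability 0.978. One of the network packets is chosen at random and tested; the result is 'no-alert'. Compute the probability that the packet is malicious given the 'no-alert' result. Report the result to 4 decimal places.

Let H be the event that the packet is malicious. P(H) = 0.049, so P(¬H) = 0.951. With E the 'no-alert' result, P(E|H) = 0.088 and P(E|¬H) = 0.978.
P(E) = 0.088·0.049 + 0.978·0.951 = 0.0043120 + 0.93008 = 0.93439.
By Bayes' theorem, P(H|E) = 0.0043120 / 0.93439 = 0.0046.

P(H | E) ≈ 0.0046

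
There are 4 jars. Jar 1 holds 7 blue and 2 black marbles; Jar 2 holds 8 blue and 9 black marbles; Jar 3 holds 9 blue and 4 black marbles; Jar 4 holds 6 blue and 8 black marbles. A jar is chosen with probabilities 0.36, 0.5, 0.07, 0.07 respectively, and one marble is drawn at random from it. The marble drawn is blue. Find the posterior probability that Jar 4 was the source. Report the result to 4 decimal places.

Tabulate prior·likelihood by source: [1] prior 0.36, lik 0.7778, product 0.2800; [2] prior 0.5, lik 0.4706, product 0.2353; [3] prior 0.07, lik 0.6923, product 0.04846; [4] prior 0.07, lik 0.4286, product 0.03000.
Normalizing constant = 0.59376; the posterior for Jar 4 is its product over the sum, 0.03000/0.59376 = 0.0505.

Posterior probability ≈ 0.0505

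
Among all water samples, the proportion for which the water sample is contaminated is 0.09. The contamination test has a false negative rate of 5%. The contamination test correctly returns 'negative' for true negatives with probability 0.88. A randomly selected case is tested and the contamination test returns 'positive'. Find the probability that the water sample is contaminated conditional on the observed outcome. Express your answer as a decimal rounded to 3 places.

Write H for 'the water sample is contaminated'. Prior odds H:¬H = 0.09/0.91 = 0.098901. For the 'positive' outcome, the likelihood ratio is 0.95/0.12 = 7.9167.
Posterior odds = 0.098901 × 7.9167 = 0.78297, so P(H|E) = 0.78297/(1+0.78297) = 0.439.

P(H | E) ≈ 0.439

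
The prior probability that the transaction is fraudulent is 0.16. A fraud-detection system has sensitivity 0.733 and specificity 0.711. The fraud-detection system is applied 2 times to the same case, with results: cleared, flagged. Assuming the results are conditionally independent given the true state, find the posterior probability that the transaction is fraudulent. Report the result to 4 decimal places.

With H the event that the transaction is fraudulent, the joint likelihood of the observed sequence is P(data|H) = 0.267·0.733 = 0.19571 and P(data|¬H) = 0.711·0.289 = 0.20548.
Bayes: P(H|data) = 0.16·0.19571 / (0.16·0.19571 + 0.84·0.20548) = 0.031314/0.20392 = 0.1536.

Posterior P(H) ≈ 0.1536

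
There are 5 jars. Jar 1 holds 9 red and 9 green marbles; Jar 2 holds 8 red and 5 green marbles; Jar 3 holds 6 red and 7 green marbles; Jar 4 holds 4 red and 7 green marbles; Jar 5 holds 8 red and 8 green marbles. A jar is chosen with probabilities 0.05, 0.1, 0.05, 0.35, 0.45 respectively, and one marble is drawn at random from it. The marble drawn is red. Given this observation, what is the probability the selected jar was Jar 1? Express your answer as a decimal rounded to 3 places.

P(red|Jar 1) = 0.5; P(red|Jar 2) = 0.6154; P(red|Jar 3) = 0.4615; P(red|Jar 4) = 0.3636; P(red|Jar 5) = 0.5.
Prior × likelihood for each source: 0.05·0.5=0.02500, 0.1·0.6154=0.06154, 0.05·0.4615=0.02308, 0.35·0.3636=0.1273, 0.45·0.5=0.2250. Summing gives P(red) = 0.46189.
P(Jar 1 | red) = 0.02500 / 0.46189 = 0.054.

Posterior probability ≈ 0.054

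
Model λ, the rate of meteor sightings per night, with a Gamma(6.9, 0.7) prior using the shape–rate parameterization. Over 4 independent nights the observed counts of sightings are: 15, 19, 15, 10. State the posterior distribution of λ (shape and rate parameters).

Total count ∑xᵢ = 59 over n = 4 nights.
Gamma is conjugate to the Poisson likelihood: posterior is Gamma(shape = 6.9+59 = 65.9, rate = 0.7+4 = 4.7).

Posterior: Gamma(shape=65.9, rate=4.7)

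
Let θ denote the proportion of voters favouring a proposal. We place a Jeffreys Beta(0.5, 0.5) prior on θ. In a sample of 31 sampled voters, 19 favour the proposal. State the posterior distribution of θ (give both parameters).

Observing 19 successes and 12 failures updates Beta(0.5, 0.5) by adding the success and failure counts to the two shape parameters: α = 0.5+19 = 19.5, β = 0.5+12 = 12.5.

Posterior: Beta(19.5, 12.5)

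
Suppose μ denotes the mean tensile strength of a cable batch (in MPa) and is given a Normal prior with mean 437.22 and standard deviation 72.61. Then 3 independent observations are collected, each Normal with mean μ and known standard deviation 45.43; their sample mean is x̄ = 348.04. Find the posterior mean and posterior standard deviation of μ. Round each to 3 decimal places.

With known σ, the Normal prior is conjugate. Weight on the data is w = (n/σ²)/(n/σ² + 1/τ₀²) = 0.00145357/(0.00145357+0.00018967) = 0.88457.
Posterior mean = w·x̄ + (1−w)·μ₀ = 0.88457·348.04 + 0.11543·437.22 = 358.334. Posterior variance = 1/(0.00145357+0.00018967) = 608.553, so SD = 24.669.

Posterior mean ≈ 358.334; posterior SD ≈ 24.669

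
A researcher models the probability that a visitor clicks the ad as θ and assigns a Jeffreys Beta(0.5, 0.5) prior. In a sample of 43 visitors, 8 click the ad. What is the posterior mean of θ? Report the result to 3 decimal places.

Observing 8 successes and 35 failures updates Beta(0.5, 0.5) by adding the success and failure counts to the two shape parameters: α = 0.5+8 = 8.5, β = 0.5+35 = 35.5.
Posterior mean = α/(α+β) = 8.5/44 = 0.193.

Posterior mean ≈ 0.193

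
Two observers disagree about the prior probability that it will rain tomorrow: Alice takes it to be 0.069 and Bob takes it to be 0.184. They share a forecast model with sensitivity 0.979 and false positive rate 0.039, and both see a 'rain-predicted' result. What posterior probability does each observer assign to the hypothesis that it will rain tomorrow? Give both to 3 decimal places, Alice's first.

P('+'|H) = 0.979, P('+'|¬H) = 0.039.
Alice: numerator 0.979·0.069 = 0.067551; evidence = 0.067551+0.039·0.931 = 0.10386; posterior = 0.650.
Bob: numerator 0.979·0.184 = 0.18014; evidence = 0.18014+0.039·0.816 = 0.21196; posterior = 0.850.

Alice: 0.650; Bob: 0.850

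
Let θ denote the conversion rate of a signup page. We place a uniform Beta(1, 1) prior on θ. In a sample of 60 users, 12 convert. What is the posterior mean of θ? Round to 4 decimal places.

Posterior mean ≈ 0.2097

The binomial likelihood is conjugate to the Beta prior: with 12 successes and 48 failures, the posterior is Beta(1+12, 1+48) = Beta(13, 49).
E[θ | data] = 13/(13+49) = 0.2097.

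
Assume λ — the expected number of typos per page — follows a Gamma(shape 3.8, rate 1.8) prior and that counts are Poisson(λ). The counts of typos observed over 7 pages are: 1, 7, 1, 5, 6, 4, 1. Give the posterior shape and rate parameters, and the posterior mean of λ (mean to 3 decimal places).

The Poisson likelihood adds the total count to the shape and the number of exposure periods to the rate. Here ∑xᵢ = 25 and n = 7, so shape 3.8→28.8 and rate 1.8→8.8.
Posterior mean = shape/rate = 28.8/8.8 = 3.273.

Posterior: Gamma(shape=28.8, rate=8.8); mean ≈ 3.273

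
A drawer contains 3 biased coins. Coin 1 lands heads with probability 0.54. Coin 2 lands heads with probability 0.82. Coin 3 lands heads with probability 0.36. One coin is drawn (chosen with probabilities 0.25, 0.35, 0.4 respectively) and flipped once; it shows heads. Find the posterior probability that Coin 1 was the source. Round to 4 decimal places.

P(heads|C1) = 0.54; P(heads|C2) = 0.82; P(heads|C3) = 0.36.
Prior × likelihood for each source: 0.25·0.54=0.1350, 0.35·0.82=0.2870, 0.4·0.36=0.1440. Summing gives P(heads) = 0.56600.
P(Coin 1 | heads) = 0.1350 / 0.56600 = 0.2385.

Posterior probability ≈ 0.2385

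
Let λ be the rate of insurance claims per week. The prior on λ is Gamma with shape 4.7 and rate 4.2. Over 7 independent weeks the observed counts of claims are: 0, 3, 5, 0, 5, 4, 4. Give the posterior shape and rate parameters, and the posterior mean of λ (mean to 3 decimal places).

The Poisson likelihood adds the total count to the shape and the number of exposure periods to the rate. Here ∑xᵢ = 21 and n = 7, so shape 4.7→25.7 and rate 4.2→11.2.
E[λ | data] = 25.7/11.2 = 2.295.

Posterior: Gamma(shape=25.7, rate=11.2); mean ≈ 2.295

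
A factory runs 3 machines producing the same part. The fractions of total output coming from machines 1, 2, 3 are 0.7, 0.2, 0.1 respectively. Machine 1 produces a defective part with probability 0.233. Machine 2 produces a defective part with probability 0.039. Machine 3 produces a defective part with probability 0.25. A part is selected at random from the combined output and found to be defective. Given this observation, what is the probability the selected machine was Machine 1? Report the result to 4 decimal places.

P(defective|M1) = 0.233; P(defective|M2) = 0.039; P(defective|M3) = 0.25.
Prior × likelihood for each source: 0.7·0.233=0.1631, 0.2·0.039=0.007800, 0.1·0.25=0.02500. Summing gives P(defective) = 0.19590.
P(Machine 1 | defective) = 0.1631 / 0.19590 = 0.8326.

Posterior probability ≈ 0.8326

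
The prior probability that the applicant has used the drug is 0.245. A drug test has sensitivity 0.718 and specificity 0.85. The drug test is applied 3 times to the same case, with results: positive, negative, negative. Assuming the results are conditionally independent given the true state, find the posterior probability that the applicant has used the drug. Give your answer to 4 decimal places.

Let H be the event that the applicant has used the drug; start with P(H) = 0.245. P('positive'|H) = 0.718, P('positive'|¬H) = 0.15.
Update on result 1 ('positive'): P(H) ← 0.718·0.2450 / (0.718·0.2450 + 0.15·0.7550) = 0.17591/0.28916 = 0.6083.
Update on result 2 ('negative'): P(H) ← 0.282·0.6083 / (0.282·0.6083 + 0.85·0.3917) = 0.17155/0.50446 = 0.3401.
Update on result 3 ('negative'): P(H) ← 0.282·0.3401 / (0.282·0.3401 + 0.85·0.6599) = 0.095901/0.65684 = 0.1460.

Posterior P(H) ≈ 0.1460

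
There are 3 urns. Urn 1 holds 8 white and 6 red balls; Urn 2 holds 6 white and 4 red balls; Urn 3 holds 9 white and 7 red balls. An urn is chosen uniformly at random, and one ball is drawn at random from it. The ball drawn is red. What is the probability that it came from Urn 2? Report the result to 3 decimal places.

Posterior probability ≈ 0.316

P(red|Urn 1) = 0.4286; P(red|Urn 2) = 0.4; P(red|Urn 3) = 0.4375.
Prior × likelihood for each source: 0.333333·0.4286=0.1429, 0.333333·0.4=0.1333, 0.333333·0.4375=0.1458. Summing gives P(red) = 0.42202.
P(Urn 2 | red) = 0.1333 / 0.42202 = 0.316.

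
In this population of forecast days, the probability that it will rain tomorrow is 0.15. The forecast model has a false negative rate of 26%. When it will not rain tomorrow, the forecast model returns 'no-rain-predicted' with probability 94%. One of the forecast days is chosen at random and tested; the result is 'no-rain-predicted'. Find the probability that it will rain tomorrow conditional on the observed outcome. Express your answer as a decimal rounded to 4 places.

P(H | E) ≈ 0.0465

Write H for 'it will rain tomorrow'. Prior odds H:¬H = 0.15/0.85 = 0.17647. For the 'no-rain-predicted' outcome, the likelihood ratio is 0.26/0.94 = 0.27660.
Posterior odds = 0.17647 × 0.27660 = 0.048811, so P(H|E) = 0.048811/(1+0.048811) = 0.0465.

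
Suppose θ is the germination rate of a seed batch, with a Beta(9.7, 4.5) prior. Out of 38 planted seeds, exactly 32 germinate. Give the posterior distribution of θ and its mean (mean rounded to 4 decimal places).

The binomial likelihood is conjugate to the Beta prior: with 32 successes and 6 failures, the posterior is Beta(9.7+32, 4.5+6) = Beta(41.7, 10.5).
Posterior mean = α/(α+β) = 41.7/52.2 = 0.7989.

Posterior: Beta(41.7, 10.5); mean ≈ 0.7989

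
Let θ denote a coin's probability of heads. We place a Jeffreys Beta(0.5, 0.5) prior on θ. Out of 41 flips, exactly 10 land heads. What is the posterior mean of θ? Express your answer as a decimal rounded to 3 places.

Posterior mean ≈ 0.250

The binomial likelihood is conjugate to the Beta prior: with 10 successes and 31 failures, the posterior is Beta(0.5+10, 0.5+31) = Beta(10.5, 31.5).
E[θ | data] = 10.5/(10.5+31.5) = 0.250.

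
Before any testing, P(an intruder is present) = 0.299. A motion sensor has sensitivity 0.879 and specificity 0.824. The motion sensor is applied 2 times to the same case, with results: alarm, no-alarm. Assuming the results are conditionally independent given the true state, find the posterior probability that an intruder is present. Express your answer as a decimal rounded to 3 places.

With H the event that an intruder is present, the joint likelihood of the observed sequence is P(data|H) = 0.879·0.121 = 0.10636 and P(data|¬H) = 0.176·0.824 = 0.14502.
Bayes: P(H|data) = 0.299·0.10636 / (0.299·0.10636 + 0.701·0.14502) = 0.031801/0.13346 = 0.2383.

Posterior P(H) ≈ 0.238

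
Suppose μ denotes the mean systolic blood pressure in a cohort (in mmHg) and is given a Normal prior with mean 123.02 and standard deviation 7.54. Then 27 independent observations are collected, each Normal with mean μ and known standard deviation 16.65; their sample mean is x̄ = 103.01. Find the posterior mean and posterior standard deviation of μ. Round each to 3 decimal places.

With known σ, the Normal prior is conjugate. Weight on the data is w = (n/σ²)/(n/σ² + 1/τ₀²) = 0.0973947/(0.0973947+0.0175897) = 0.84703.
Posterior mean = w·x̄ + (1−w)·μ₀ = 0.84703·103.01 + 0.15297·123.02 = 106.071. Posterior variance = 1/(0.0973947+0.0175897) = 8.69684, so SD = 2.949.

Posterior mean ≈ 106.071; posterior SD ≈ 2.949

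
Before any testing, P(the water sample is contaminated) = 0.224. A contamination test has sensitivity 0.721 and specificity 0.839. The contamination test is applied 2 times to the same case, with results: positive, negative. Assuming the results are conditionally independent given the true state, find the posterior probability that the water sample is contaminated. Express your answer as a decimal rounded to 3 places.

Posterior P(H) ≈ 0.301

Let H be the event that the water sample is contaminated; start with P(H) = 0.224. P('positive'|H) = 0.721, P('positive'|¬H) = 0.161.
Update on result 1 ('positive'): P(H) ← 0.721·0.2240 / (0.721·0.2240 + 0.161·0.7760) = 0.16150/0.28644 = 0.5638.
Update on result 2 ('negative'): P(H) ← 0.279·0.5638 / (0.279·0.5638 + 0.839·0.4362) = 0.15731/0.52325 = 0.3006.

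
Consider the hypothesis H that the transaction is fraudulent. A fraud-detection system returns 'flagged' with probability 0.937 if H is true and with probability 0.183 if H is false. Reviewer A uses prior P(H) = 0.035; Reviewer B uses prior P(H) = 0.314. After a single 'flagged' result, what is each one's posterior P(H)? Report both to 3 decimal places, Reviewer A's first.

Reviewer A: 0.157; Reviewer B: 0.701

P('+'|H) = 0.937, P('+'|¬H) = 0.183.
Reviewer A: numerator 0.937·0.035 = 0.032795; evidence = 0.032795+0.183·0.965 = 0.20939; posterior = 0.157.
Reviewer B: numerator 0.937·0.314 = 0.29422; evidence = 0.29422+0.183·0.686 = 0.41976; posterior = 0.701.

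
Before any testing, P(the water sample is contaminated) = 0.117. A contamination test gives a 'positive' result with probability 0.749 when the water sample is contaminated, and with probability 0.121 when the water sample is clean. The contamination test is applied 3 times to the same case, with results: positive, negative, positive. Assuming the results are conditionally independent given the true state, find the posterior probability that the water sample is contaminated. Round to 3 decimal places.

Posterior P(H) ≈ 0.592

Let H be the event that the water sample is contaminated; start with P(H) = 0.117. P('positive'|H) = 0.749, P('positive'|¬H) = 0.121.
Update on result 1 ('positive'): P(H) ← 0.749·0.1170 / (0.749·0.1170 + 0.121·0.8830) = 0.087633/0.19448 = 0.4506.
Update on result 2 ('negative'): P(H) ← 0.251·0.4506 / (0.251·0.4506 + 0.879·0.5494) = 0.11310/0.59602 = 0.1898.
Update on result 3 ('positive'): P(H) ← 0.749·0.1898 / (0.749·0.1898 + 0.121·0.8102) = 0.14213/0.24017 = 0.5918.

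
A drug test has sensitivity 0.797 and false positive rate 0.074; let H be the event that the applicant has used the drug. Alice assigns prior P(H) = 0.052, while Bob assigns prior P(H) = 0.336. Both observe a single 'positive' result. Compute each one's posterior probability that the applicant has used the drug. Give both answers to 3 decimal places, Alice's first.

Alice: 0.371; Bob: 0.845

P('+'|H) = 0.797, P('+'|¬H) = 0.074.
Alice: numerator 0.797·0.052 = 0.041444; evidence = 0.041444+0.074·0.948 = 0.11160; posterior = 0.371.
Bob: numerator 0.797·0.336 = 0.26779; evidence = 0.26779+0.074·0.664 = 0.31693; posterior = 0.845.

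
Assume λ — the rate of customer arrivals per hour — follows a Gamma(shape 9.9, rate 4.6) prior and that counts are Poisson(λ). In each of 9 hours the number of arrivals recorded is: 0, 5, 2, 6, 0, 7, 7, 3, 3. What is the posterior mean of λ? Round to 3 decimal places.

Posterior mean ≈ 3.154

Total count ∑xᵢ = 33 over n = 9 hours.
Gamma is conjugate to the Poisson likelihood: posterior is Gamma(shape = 9.9+33 = 42.9, rate = 4.6+9 = 13.6).
Posterior mean = shape/rate = 42.9/13.6 = 3.154.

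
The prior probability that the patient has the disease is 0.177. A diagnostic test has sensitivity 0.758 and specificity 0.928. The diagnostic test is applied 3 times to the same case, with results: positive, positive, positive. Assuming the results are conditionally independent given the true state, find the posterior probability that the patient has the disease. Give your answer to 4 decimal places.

With H the event that the patient has the disease, the joint likelihood of the observed sequence is P(data|H) = 0.758·0.758·0.758 = 0.43552 and P(data|¬H) = 0.072·0.072·0.072 = 0.00037325.
Bayes: P(H|data) = 0.177·0.43552 / (0.177·0.43552 + 0.823·0.00037325) = 0.077087/0.077394 = 0.9960.

Posterior P(H) ≈ 0.9960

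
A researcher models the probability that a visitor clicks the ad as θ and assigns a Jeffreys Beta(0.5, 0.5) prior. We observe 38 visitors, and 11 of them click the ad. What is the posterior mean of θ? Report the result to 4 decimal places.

Observing 11 successes and 27 failures updates Beta(0.5, 0.5) by adding the success and failure counts to the two shape parameters: α = 0.5+11 = 11.5, β = 0.5+27 = 27.5.
Posterior mean = α/(α+β) = 11.5/39 = 0.2949.

Posterior mean ≈ 0.2949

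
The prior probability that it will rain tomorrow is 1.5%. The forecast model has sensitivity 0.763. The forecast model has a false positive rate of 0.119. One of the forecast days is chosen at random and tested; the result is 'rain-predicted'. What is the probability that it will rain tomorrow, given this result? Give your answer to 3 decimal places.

Write H for 'it will rain tomorrow'. Prior odds H:¬H = 0.015/0.985 = 0.015228. For the 'rain-predicted' outcome, the likelihood ratio is 0.763/0.119 = 6.4118.
Posterior odds = 0.015228 × 6.4118 = 0.097641, so P(H|E) = 0.097641/(1+0.097641) = 0.089.

P(H | E) ≈ 0.089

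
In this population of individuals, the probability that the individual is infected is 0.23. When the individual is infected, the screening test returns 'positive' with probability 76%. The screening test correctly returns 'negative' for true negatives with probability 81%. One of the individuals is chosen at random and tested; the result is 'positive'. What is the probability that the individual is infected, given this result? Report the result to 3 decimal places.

P(H | E) ≈ 0.544

Let H be the event that the individual is infected. P(H) = 0.23, so P(¬H) = 0.77. With E the 'positive' result, P(E|H) = 0.76 and P(E|¬H) = 0.19.
P(E) = 0.76·0.23 + 0.19·0.77 = 0.17480 + 0.14630 = 0.32110.
By Bayes' theorem, P(H|E) = 0.17480 / 0.32110 = 0.544.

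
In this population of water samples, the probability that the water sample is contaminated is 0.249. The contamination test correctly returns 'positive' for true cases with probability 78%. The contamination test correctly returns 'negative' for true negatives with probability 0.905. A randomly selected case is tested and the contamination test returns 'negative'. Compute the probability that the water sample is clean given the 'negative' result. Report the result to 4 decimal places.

Write H for 'the water sample is contaminated'. Prior odds H:¬H = 0.249/0.751 = 0.33156. For the 'negative' outcome, the likelihood ratio is 0.22/0.905 = 0.24309.
Posterior odds = 0.33156 × 0.24309 = 0.080600, so P(H|E) = 0.080600/(1+0.080600) = 0.0746. Then P(¬H|E) = 1 − 0.0746 = 0.9254.

P(¬H | E) ≈ 0.9254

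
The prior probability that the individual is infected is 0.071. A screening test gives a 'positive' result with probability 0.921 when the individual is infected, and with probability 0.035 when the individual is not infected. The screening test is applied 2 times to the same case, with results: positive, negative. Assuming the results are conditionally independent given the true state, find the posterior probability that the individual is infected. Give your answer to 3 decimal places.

With H the event that the individual is infected, the joint likelihood of the observed sequence is P(data|H) = 0.921·0.079 = 0.072759 and P(data|¬H) = 0.035·0.965 = 0.033775.
Bayes: P(H|data) = 0.071·0.072759 / (0.071·0.072759 + 0.929·0.033775) = 0.0051659/0.036543 = 0.1414.

Posterior P(H) ≈ 0.141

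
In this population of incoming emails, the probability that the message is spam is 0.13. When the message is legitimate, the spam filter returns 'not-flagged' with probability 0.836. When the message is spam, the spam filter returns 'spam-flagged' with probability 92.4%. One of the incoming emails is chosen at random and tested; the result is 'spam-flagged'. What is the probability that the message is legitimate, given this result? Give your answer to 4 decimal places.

P(¬H | E) ≈ 0.5429

Write H for 'the message is spam'. Prior odds H:¬H = 0.13/0.87 = 0.14943. For the 'spam-flagged' outcome, the likelihood ratio is 0.924/0.164 = 5.6341.
Posterior odds = 0.14943 × 5.6341 = 0.84188, so P(H|E) = 0.84188/(1+0.84188) = 0.4571. Then P(¬H|E) = 1 − 0.4571 = 0.5429.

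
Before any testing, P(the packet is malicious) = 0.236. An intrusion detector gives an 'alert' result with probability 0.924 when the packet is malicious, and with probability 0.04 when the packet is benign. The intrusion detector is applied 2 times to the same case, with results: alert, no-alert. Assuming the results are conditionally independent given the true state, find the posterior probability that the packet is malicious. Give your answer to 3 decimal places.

With H the event that the packet is malicious, the joint likelihood of the observed sequence is P(data|H) = 0.924·0.076 = 0.070224 and P(data|¬H) = 0.04·0.96 = 0.038400.
Bayes: P(H|data) = 0.236·0.070224 / (0.236·0.070224 + 0.764·0.038400) = 0.016573/0.045910 = 0.3610.

Posterior P(H) ≈ 0.361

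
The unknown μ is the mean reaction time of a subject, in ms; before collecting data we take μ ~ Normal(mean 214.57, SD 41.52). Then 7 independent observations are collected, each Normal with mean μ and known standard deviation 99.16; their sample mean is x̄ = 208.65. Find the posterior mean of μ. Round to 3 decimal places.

Posterior mean ≈ 211.308

Prior precision 1/τ₀² = 1/41.52² = 0.00058008; data precision n/σ² = 7/99.16² = 0.00071191.
Posterior precision = 0.00058008 + 0.00071191 = 0.00129199.
Posterior mean = (0.00058008·214.57 + 0.00071191·208.65) / 0.00129199 = 211.308.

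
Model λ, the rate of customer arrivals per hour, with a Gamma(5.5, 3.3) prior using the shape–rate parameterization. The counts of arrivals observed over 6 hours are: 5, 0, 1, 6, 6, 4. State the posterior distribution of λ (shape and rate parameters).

Posterior: Gamma(shape=27.5, rate=9.3)

Total count ∑xᵢ = 22 over n = 6 hours.
Gamma is conjugate to the Poisson likelihood: posterior is Gamma(shape = 5.5+22 = 27.5, rate = 3.3+6 = 9.3).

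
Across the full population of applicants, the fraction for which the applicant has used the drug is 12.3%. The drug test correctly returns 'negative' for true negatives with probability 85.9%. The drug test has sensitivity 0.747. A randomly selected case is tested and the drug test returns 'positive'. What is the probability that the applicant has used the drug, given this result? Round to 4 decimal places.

P(H | E) ≈ 0.4263

Write H for 'the applicant has used the drug'. Prior odds H:¬H = 0.123/0.877 = 0.14025. For the 'positive' outcome, the likelihood ratio is 0.747/0.141 = 5.2979.
Posterior odds = 0.14025 × 5.2979 = 0.74303, so P(H|E) = 0.74303/(1+0.74303) = 0.4263.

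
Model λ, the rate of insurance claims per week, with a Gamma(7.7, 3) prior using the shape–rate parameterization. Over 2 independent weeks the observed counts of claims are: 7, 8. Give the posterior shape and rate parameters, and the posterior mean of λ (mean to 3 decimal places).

Posterior: Gamma(shape=22.7, rate=5); mean ≈ 4.540

Total count ∑xᵢ = 15 over n = 2 weeks.
Gamma is conjugate to the Poisson likelihood: posterior is Gamma(shape = 7.7+15 = 22.7, rate = 3+2 = 5).
Posterior mean = shape/rate = 22.7/5 = 4.540.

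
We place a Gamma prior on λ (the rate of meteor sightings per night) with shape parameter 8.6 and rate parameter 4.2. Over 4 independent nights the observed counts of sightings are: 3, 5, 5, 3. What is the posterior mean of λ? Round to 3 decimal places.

Posterior mean ≈ 3.000

Total count ∑xᵢ = 16 over n = 4 nights.
Gamma is conjugate to the Poisson likelihood: posterior is Gamma(shape = 8.6+16 = 24.6, rate = 4.2+4 = 8.2).
Posterior mean = shape/rate = 24.6/8.2 = 3.000.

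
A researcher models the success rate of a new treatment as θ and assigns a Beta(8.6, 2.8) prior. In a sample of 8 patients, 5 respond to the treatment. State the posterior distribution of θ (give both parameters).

Observing 5 successes and 3 failures updates Beta(8.6, 2.8) by adding the success and failure counts to the two shape parameters: α = 8.6+5 = 13.6, β = 2.8+3 = 5.8.

Posterior: Beta(13.6, 5.8)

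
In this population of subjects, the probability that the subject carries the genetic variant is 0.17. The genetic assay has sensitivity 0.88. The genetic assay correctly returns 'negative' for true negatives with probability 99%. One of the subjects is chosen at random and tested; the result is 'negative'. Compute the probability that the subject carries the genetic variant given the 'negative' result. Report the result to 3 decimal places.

P(H | E) ≈ 0.024

Let H be the event that the subject carries the genetic variant. P(H) = 0.17, so P(¬H) = 0.83. With E the 'negative' result, P(E|H) = 0.12 and P(E|¬H) = 0.99.
P(E) = 0.12·0.17 + 0.99·0.83 = 0.020400 + 0.82170 = 0.84210.
By Bayes' theorem, P(H|E) = 0.020400 / 0.84210 = 0.024.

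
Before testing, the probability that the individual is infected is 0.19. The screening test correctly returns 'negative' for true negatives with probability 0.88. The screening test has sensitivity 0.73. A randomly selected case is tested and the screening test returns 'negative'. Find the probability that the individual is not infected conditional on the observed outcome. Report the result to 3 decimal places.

P(¬H | E) ≈ 0.933

Write H for 'the individual is infected'. Prior odds H:¬H = 0.19/0.81 = 0.23457. For the 'negative' outcome, the likelihood ratio is 0.27/0.88 = 0.30682.
Posterior odds = 0.23457 × 0.30682 = 0.071970, so P(H|E) = 0.071970/(1+0.071970) = 0.067. Then P(¬H|E) = 1 − 0.067 = 0.933.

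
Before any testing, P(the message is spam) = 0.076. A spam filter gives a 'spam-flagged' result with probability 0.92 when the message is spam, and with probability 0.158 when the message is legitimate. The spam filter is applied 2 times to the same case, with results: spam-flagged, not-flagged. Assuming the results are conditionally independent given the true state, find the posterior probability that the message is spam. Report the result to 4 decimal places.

Posterior P(H) ≈ 0.0435

With H the event that the message is spam, the joint likelihood of the observed sequence is P(data|H) = 0.92·0.08 = 0.073600 and P(data|¬H) = 0.158·0.842 = 0.13304.
Bayes: P(H|data) = 0.076·0.073600 / (0.076·0.073600 + 0.924·0.13304) = 0.0055936/0.12852 = 0.0435.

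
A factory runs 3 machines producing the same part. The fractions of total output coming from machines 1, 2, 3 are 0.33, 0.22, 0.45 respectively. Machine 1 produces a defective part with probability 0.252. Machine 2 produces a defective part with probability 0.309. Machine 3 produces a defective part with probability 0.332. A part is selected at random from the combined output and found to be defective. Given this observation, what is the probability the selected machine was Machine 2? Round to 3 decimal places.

P(defective|M1) = 0.252; P(defective|M2) = 0.309; P(defective|M3) = 0.332.
Prior × likelihood for each source: 0.33·0.252=0.08316, 0.22·0.309=0.06798, 0.45·0.332=0.1494. Summing gives P(defective) = 0.30054.
P(Machine 2 | defective) = 0.06798 / 0.30054 = 0.226.

Posterior probability ≈ 0.226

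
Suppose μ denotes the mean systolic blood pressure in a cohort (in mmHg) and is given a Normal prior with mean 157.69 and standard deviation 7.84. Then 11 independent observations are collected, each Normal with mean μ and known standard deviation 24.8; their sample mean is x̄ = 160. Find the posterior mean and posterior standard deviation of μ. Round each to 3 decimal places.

Posterior mean ≈ 158.900; posterior SD ≈ 5.411

Prior precision 1/τ₀² = 1/7.84² = 0.0162693; data precision n/σ² = 11/24.8² = 0.0178850.
Posterior precision = 0.0162693 + 0.0178850 = 0.0341543, giving posterior SD = 1/√0.0341543 = 5.411.
Posterior mean = (0.0162693·157.69 + 0.0178850·160) / 0.0341543 = 158.900.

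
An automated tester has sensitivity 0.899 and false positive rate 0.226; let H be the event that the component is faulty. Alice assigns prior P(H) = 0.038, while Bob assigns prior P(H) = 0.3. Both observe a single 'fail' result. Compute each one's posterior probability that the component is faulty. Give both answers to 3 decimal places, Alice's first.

Alice: 0.136; Bob: 0.630

P('+'|H) = 0.899, P('+'|¬H) = 0.226.
Alice: numerator 0.899·0.038 = 0.034162; evidence = 0.034162+0.226·0.962 = 0.25157; posterior = 0.136.
Bob: numerator 0.899·0.3 = 0.26970; evidence = 0.26970+0.226·0.7 = 0.42790; posterior = 0.630.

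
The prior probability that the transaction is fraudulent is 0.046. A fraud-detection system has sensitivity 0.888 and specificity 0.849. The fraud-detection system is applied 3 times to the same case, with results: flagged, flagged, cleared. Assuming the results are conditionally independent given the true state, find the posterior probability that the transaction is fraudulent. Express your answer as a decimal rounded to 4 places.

Let H be the event that the transaction is fraudulent; start with P(H) = 0.046. P('flagged'|H) = 0.888, P('flagged'|¬H) = 0.151.
Update on result 1 ('flagged'): P(H) ← 0.888·0.0460 / (0.888·0.0460 + 0.151·0.9540) = 0.040848/0.18490 = 0.2209.
Update on result 2 ('flagged'): P(H) ← 0.888·0.2209 / (0.888·0.2209 + 0.151·0.7791) = 0.19617/0.31382 = 0.6251.
Update on result 3 ('cleared'): P(H) ← 0.112·0.6251 / (0.112·0.6251 + 0.849·0.3749) = 0.070014/0.38828 = 0.1803.

Posterior P(H) ≈ 0.1803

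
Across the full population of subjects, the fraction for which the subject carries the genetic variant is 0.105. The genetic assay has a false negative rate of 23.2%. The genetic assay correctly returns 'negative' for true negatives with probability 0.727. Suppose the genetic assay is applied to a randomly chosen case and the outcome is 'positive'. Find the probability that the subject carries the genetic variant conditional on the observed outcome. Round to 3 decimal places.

P(H | E) ≈ 0.248

Write H for 'the subject carries the genetic variant'. Prior odds H:¬H = 0.105/0.895 = 0.11732. For the 'positive' outcome, the likelihood ratio is 0.768/0.273 = 2.8132.
Posterior odds = 0.11732 × 2.8132 = 0.33004, so P(H|E) = 0.33004/(1+0.33004) = 0.248.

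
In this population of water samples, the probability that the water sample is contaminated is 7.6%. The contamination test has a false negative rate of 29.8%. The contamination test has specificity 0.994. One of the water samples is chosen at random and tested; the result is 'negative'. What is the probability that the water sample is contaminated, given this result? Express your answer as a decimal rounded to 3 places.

Write H for 'the water sample is contaminated'. Prior odds H:¬H = 0.076/0.924 = 0.082251. For the 'negative' outcome, the likelihood ratio is 0.298/0.994 = 0.29980.
Posterior odds = 0.082251 × 0.29980 = 0.024659, so P(H|E) = 0.024659/(1+0.024659) = 0.024.

P(H | E) ≈ 0.024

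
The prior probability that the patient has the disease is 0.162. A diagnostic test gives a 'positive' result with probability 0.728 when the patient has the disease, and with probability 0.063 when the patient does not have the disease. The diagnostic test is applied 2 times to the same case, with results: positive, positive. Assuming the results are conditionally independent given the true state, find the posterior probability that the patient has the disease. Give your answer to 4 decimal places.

With H the event that the patient has the disease, the joint likelihood of the observed sequence is P(data|H) = 0.728·0.728 = 0.52998 and P(data|¬H) = 0.063·0.063 = 0.0039690.
Bayes: P(H|data) = 0.162·0.52998 / (0.162·0.52998 + 0.838·0.0039690) = 0.085857/0.089183 = 0.9627.

Posterior P(H) ≈ 0.9627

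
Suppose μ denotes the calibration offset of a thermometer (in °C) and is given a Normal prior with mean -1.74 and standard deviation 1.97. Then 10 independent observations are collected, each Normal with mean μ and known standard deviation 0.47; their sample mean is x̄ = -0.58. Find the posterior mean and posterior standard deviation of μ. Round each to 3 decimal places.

Prior precision 1/τ₀² = 1/1.97² = 0.257672; data precision n/σ² = 10/0.47² = 45.2694.
Posterior precision = 0.257672 + 45.2694 = 45.5270, giving posterior SD = 1/√45.5270 = 0.148.
Posterior mean = (0.257672·-1.74 + 45.2694·-0.58) / 45.5270 = -0.587.

Posterior mean ≈ -0.587; posterior SD ≈ 0.148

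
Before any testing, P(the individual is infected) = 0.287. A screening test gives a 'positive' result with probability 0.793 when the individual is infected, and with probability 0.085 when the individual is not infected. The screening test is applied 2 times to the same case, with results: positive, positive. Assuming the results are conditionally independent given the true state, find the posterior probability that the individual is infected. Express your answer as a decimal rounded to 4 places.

Let H be the event that the individual is infected; start with P(H) = 0.287. P('positive'|H) = 0.793, P('positive'|¬H) = 0.085.
Update on result 1 ('positive'): P(H) ← 0.793·0.2870 / (0.793·0.2870 + 0.085·0.7130) = 0.22759/0.28820 = 0.7897.
Update on result 2 ('positive'): P(H) ← 0.793·0.7897 / (0.793·0.7897 + 0.085·0.2103) = 0.62624/0.64411 = 0.9722.

Posterior P(H) ≈ 0.9722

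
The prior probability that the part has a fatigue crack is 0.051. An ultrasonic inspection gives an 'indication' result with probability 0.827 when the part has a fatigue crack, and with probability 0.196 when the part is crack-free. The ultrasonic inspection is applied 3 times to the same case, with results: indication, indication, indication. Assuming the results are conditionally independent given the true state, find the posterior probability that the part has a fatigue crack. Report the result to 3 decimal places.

Posterior P(H) ≈ 0.801

With H the event that the part has a fatigue crack, the joint likelihood of the observed sequence is P(data|H) = 0.827·0.827·0.827 = 0.56561 and P(data|¬H) = 0.196·0.196·0.196 = 0.0075295.
Bayes: P(H|data) = 0.051·0.56561 / (0.051·0.56561 + 0.949·0.0075295) = 0.028846/0.035992 = 0.8015.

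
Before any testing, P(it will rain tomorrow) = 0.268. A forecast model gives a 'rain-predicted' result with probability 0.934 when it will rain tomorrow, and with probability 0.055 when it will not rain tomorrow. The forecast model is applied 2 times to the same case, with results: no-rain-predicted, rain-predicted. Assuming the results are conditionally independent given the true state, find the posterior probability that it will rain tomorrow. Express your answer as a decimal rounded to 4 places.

Posterior P(H) ≈ 0.3028

With H the event that it will rain tomorrow, the joint likelihood of the observed sequence is P(data|H) = 0.066·0.934 = 0.061644 and P(data|¬H) = 0.945·0.055 = 0.051975.
Bayes: P(H|data) = 0.268·0.061644 / (0.268·0.061644 + 0.732·0.051975) = 0.016521/0.054566 = 0.3028.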